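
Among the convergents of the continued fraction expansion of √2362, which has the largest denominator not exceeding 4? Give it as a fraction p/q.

√2362 = [48; 1, 1, 1, 1, 96, …] (period length 5).
Convergents:
  p_0/q_0 = 48/1
  p_1/q_1 = 49/1
  p_2/q_2 = 97/2
  p_3/q_3 = 146/3
  p_4/q_4 = 243/5
q_3 = 3 ≤ 4 < 5 = q_4, so the answer is 146/3.

146/3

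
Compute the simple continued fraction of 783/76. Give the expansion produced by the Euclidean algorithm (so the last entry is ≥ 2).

[10; 3, 3, 3, 2]

783 = 10*76 + 23
76 = 3*23 + 7
23 = 3*7 + 2
7 = 3*2 + 1
2 = 2*1 + 0  (stop)
So 783/76 = [10; 3, 3, 3, 2].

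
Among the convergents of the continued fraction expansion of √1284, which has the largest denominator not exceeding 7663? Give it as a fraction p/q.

92449/2580

√1284 = [35; 1, 4, 1, 70, …] (period length 4).
Convergents:
  p_0/q_0 = 35/1
  p_1/q_1 = 36/1
  p_2/q_2 = 179/5
  p_3/q_3 = 215/6
  p_4/q_4 = 15229/425
  p_5/q_5 = 15444/431
  p_6/q_6 = 77005/2149
  p_7/q_7 = 92449/2580
  p_8/q_8 = 6548435/182749
q_7 = 2580 ≤ 7663 < 182749 = q_8, so the answer is 92449/2580.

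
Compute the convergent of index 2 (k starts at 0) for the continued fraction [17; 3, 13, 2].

Using pₖ = aₖpₖ₋₁ + pₖ₋₂, qₖ = aₖqₖ₋₁ + qₖ₋₂ (with p₋₁=1, p₋₂=0, q₋₁=0, q₋₂=1):
  k=0: a=17, p=17, q=1
  k=1: a=3, p=52, q=3
  k=2: a=13, p=693, q=40

693/40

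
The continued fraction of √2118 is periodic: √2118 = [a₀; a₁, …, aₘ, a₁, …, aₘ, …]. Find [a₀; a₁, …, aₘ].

[46; 46, 92]

a₀ = ⌊√2118⌋ = 46.
With m₀=0, d₀=1 and mₖ₊₁ = dₖaₖ − mₖ, dₖ₊₁ = (n − mₖ₊₁²)/dₖ, aₖ₊₁ = ⌊(a₀+mₖ₊₁)/dₖ₊₁⌋:
  k=1: m=46, d=2, a=46
  k=2: m=46, d=1, a=92
d=1 and a=2a₀=92 at k=2, so the next step gives (m, d) = (46, 2) again — its k=1 value — and the period has length 2.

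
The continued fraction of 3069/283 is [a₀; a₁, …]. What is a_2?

3069 = 10·283 + 239   →  a_0 = 10
283 = 1·239 + 44   →  a_1 = 1
239 = 5·44 + 19   →  a_2 = 5

5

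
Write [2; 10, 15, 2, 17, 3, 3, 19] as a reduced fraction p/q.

2248226/1070911

Fold from the inside: start with 19/1.
  3 + 1/19 = 58/19
  3 + 19/58 = 193/58
  17 + 58/193 = 3339/193
  2 + 193/3339 = 6871/3339
  15 + 3339/6871 = 106404/6871
  10 + 6871/106404 = 1070911/106404
  2 + 106404/1070911 = 2248226/1070911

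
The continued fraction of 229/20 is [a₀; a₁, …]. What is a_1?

229 = 11·20 + 9   →  a_0 = 11
20 = 2·9 + 2   →  a_1 = 2

2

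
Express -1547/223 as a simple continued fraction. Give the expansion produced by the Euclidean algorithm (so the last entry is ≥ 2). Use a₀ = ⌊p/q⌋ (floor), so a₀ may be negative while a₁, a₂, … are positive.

-1547 = -7*223 + 14
223 = 15*14 + 13
14 = 1*13 + 1
13 = 13*1 + 0  (stop)
So -1547/223 = [-7; 15, 1, 13].

[-7; 15, 1, 13]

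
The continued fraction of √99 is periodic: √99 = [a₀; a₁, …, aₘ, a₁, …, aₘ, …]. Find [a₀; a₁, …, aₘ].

a₀ = ⌊√99⌋ = 9.
With m₀=0, d₀=1 and mₖ₊₁ = dₖaₖ − mₖ, dₖ₊₁ = (n − mₖ₊₁²)/dₖ, aₖ₊₁ = ⌊(a₀+mₖ₊₁)/dₖ₊₁⌋:
  k=1: m=9, d=18, a=1
  k=2: m=9, d=1, a=18
d=1 and a=2a₀=18 at k=2, so the next step gives (m, d) = (9, 18) again — its k=1 value — and the period has length 2.

[9; 1, 18]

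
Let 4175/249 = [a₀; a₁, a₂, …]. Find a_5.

4175 = 16·249 + 191   →  a_0 = 16
249 = 1·191 + 58   →  a_1 = 1
191 = 3·58 + 17   →  a_2 = 3
58 = 3·17 + 7   →  a_3 = 3
17 = 2·7 + 3   →  a_4 = 2
7 = 2·3 + 1   →  a_5 = 2

2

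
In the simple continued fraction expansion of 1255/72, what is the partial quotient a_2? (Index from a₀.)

3

1255 = 17·72 + 31   →  a_0 = 17
72 = 2·31 + 10   →  a_1 = 2
31 = 3·10 + 1   →  a_2 = 3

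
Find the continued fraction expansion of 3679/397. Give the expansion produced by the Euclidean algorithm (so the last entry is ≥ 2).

3679 = 9·397 + 106
397 = 3·106 + 79
106 = 1·79 + 27
79 = 2·27 + 25
27 = 1·25 + 2
25 = 12·2 + 1
2 = 2·1 + 0  (stop)
So 3679/397 = [9; 3, 1, 2, 1, 12, 2].

[9; 3, 1, 2, 1, 12, 2]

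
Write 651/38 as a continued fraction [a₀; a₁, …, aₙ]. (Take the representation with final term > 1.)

[17; 7, 1, 1, 2]

651 = 17*38 + 5
38 = 7*5 + 3
5 = 1*3 + 2
3 = 1*2 + 1
2 = 2*1 + 0  (stop)
So 651/38 = [17; 7, 1, 1, 2].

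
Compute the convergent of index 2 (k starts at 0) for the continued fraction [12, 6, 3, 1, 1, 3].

Using pₖ = aₖpₖ₋₁ + pₖ₋₂, qₖ = aₖqₖ₋₁ + qₖ₋₂ (with p₋₁=1, p₋₂=0, q₋₁=0, q₋₂=1):
  k=0: a=12, p=12, q=1
  k=1: a=6, p=73, q=6
  k=2: a=3, p=231, q=19

231/19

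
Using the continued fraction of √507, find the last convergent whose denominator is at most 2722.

√507 = [22; 1, 1, 14, 1, 1, 44, …] (period length 6).
Convergents:
  p_0/q_0 = 22/1
  p_1/q_1 = 23/1
  p_2/q_2 = 45/2
  p_3/q_3 = 653/29
  p_4/q_4 = 698/31
  p_5/q_5 = 1351/60
  p_6/q_6 = 60142/2671
  p_7/q_7 = 61493/2731
q_6 = 2671 ≤ 2722 < 2731 = q_7, so the answer is 60142/2671.

60142/2671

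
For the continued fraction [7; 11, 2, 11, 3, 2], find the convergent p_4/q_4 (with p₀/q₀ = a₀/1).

5776/815

Using pₖ = aₖpₖ₋₁ + pₖ₋₂, qₖ = aₖqₖ₋₁ + qₖ₋₂ (with p₋₁=1, p₋₂=0, q₋₁=0, q₋₂=1):
  k=0: a=7, p=7, q=1
  k=1: a=11, p=78, q=11
  k=2: a=2, p=163, q=23
  k=3: a=11, p=1871, q=264
  k=4: a=3, p=5776, q=815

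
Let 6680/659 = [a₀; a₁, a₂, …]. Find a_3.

6680 = 10·659 + 90   →  a_0 = 10
659 = 7·90 + 29   →  a_1 = 7
90 = 3·29 + 3   →  a_2 = 3
29 = 9·3 + 2   →  a_3 = 9

9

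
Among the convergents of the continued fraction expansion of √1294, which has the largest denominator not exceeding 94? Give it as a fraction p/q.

√1294 = [35; 1, 34, 1, 70, …] (period length 4).
Convergents:
  p_0/q_0 = 35/1
  p_1/q_1 = 36/1
  p_2/q_2 = 1259/35
  p_3/q_3 = 1295/36
  p_4/q_4 = 91909/2555
q_3 = 36 ≤ 94 < 2555 = q_4, so the answer is 1295/36.

1295/36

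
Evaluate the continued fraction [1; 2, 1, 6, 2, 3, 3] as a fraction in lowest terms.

661/490

Using pₖ = aₖpₖ₋₁ + pₖ₋₂ and qₖ = aₖqₖ₋₁ + qₖ₋₂:
  k=0: a=1, p=1, q=1
  k=1: a=2, p=3, q=2
  k=2: a=1, p=4, q=3
  k=3: a=6, p=27, q=20
  k=4: a=2, p=58, q=43
  k=5: a=3, p=201, q=149
  k=6: a=3, p=661, q=490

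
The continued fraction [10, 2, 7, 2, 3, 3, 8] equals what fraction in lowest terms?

Fold from the inside: start with 8/1.
  3 + 1/8 = 25/8
  3 + 8/25 = 83/25
  2 + 25/83 = 191/83
  7 + 83/191 = 1420/191
  2 + 191/1420 = 3031/1420
  10 + 1420/3031 = 31730/3031

31730/3031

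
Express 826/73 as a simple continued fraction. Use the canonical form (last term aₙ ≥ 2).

826 = 11*73 + 23
73 = 3*23 + 4
23 = 5*4 + 3
4 = 1*3 + 1
3 = 3*1 + 0  (stop)
So 826/73 = [11; 3, 5, 1, 3].

[11; 3, 5, 1, 3]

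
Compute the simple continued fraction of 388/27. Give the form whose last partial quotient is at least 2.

[14; 2, 1, 2, 3]

388 = 14×27 + 10
27 = 2×10 + 7
10 = 1×7 + 3
7 = 2×3 + 1
3 = 3×1 + 0  (stop)
So 388/27 = [14; 2, 1, 2, 3].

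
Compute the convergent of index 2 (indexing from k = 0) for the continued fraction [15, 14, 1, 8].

226/15

Using pₖ = aₖpₖ₋₁ + pₖ₋₂, qₖ = aₖqₖ₋₁ + qₖ₋₂ (with p₋₁=1, p₋₂=0, q₋₁=0, q₋₂=1):
  k=0: a=15, p=15, q=1
  k=1: a=14, p=211, q=14
  k=2: a=1, p=226, q=15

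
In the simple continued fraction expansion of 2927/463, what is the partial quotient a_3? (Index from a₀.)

3

2927 = 6·463 + 149   →  a_0 = 6
463 = 3·149 + 16   →  a_1 = 3
149 = 9·16 + 5   →  a_2 = 9
16 = 3·5 + 1   →  a_3 = 3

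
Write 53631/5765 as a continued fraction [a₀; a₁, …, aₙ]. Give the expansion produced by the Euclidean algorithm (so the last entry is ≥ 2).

[9; 3, 3, 3, 5, 6, 2, 2]

53631 = 9*5765 + 1746
5765 = 3*1746 + 527
1746 = 3*527 + 165
527 = 3*165 + 32
165 = 5*32 + 5
32 = 6*5 + 2
5 = 2*2 + 1
2 = 2*1 + 0  (stop)
So 53631/5765 = [9; 3, 3, 3, 5, 6, 2, 2].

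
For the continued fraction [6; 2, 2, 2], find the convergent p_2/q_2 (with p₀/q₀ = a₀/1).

Using pₖ = aₖpₖ₋₁ + pₖ₋₂, qₖ = aₖqₖ₋₁ + qₖ₋₂ (with p₋₁=1, p₋₂=0, q₋₁=0, q₋₂=1):
  k=0: a=6, p=6, q=1
  k=1: a=2, p=13, q=2
  k=2: a=2, p=32, q=5

32/5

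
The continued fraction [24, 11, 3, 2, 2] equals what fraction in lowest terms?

4625/192

Fold from the inside: start with 2/1.
  2 + 1/2 = 5/2
  3 + 2/5 = 17/5
  11 + 5/17 = 192/17
  24 + 17/192 = 4625/192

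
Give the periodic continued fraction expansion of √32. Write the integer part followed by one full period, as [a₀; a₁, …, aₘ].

[5; 1, 1, 1, 10]

a₀ = ⌊√32⌋ = 5.
With m₀=0, d₀=1 and mₖ₊₁ = dₖaₖ − mₖ, dₖ₊₁ = (n − mₖ₊₁²)/dₖ, aₖ₊₁ = ⌊(a₀+mₖ₊₁)/dₖ₊₁⌋:
  k=1: m=5, d=7, a=1
  k=2: m=2, d=4, a=1
  k=3: m=2, d=7, a=1
  k=4: m=5, d=1, a=10
d=1 and a=2a₀=10 at k=4, so the next step gives (m, d) = (5, 7) again — its k=1 value — and the period has length 4.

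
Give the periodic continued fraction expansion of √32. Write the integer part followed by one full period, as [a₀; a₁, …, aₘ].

a₀ = ⌊√32⌋ = 5.
With m₀=0, d₀=1 and mₖ₊₁ = dₖaₖ − mₖ, dₖ₊₁ = (n − mₖ₊₁²)/dₖ, aₖ₊₁ = ⌊(a₀+mₖ₊₁)/dₖ₊₁⌋:
  k=1: m=5, d=7, a=1
  k=2: m=2, d=4, a=1
  k=3: m=2, d=7, a=1
  k=4: m=5, d=1, a=10
d=1 and a=2a₀=10 at k=4, so the next step gives (m, d) = (5, 7) again — its k=1 value — and the period has length 4.

[5; 1, 1, 1, 10]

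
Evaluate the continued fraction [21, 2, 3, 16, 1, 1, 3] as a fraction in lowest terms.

Using pₖ = aₖpₖ₋₁ + pₖ₋₂ and qₖ = aₖqₖ₋₁ + qₖ₋₂:
  k=0: a=21, p=21, q=1
  k=1: a=2, p=43, q=2
  k=2: a=3, p=150, q=7
  k=3: a=16, p=2443, q=114
  k=4: a=1, p=2593, q=121
  k=5: a=1, p=5036, q=235
  k=6: a=3, p=17701, q=826

17701/826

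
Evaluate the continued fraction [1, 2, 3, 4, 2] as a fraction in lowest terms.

Using pₖ = aₖpₖ₋₁ + pₖ₋₂ and qₖ = aₖqₖ₋₁ + qₖ₋₂:
  k=0: a=1, p=1, q=1
  k=1: a=2, p=3, q=2
  k=2: a=3, p=10, q=7
  k=3: a=4, p=43, q=30
  k=4: a=2, p=96, q=67

96/67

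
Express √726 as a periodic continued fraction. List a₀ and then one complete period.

[26; 1, 16, 1, 52]

a₀ = ⌊√726⌋ = 26.
With m₀=0, d₀=1 and mₖ₊₁ = dₖaₖ − mₖ, dₖ₊₁ = (n − mₖ₊₁²)/dₖ, aₖ₊₁ = ⌊(a₀+mₖ₊₁)/dₖ₊₁⌋:
  k=1: m=26, d=50, a=1
  k=2: m=24, d=3, a=16
  k=3: m=24, d=50, a=1
  k=4: m=26, d=1, a=52
d=1 and a=2a₀=52 at k=4, so the next step gives (m, d) = (26, 50) again — its k=1 value — and the period has length 4.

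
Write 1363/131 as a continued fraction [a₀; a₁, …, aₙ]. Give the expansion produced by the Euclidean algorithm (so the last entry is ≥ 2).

[10; 2, 2, 8, 3]

1363 = 10×131 + 53
131 = 2×53 + 25
53 = 2×25 + 3
25 = 8×3 + 1
3 = 3×1 + 0  (stop)
So 1363/131 = [10; 2, 2, 8, 3].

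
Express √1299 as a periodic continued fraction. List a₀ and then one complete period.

[36; 24, 72]

a₀ = ⌊√1299⌋ = 36.
With m₀=0, d₀=1 and mₖ₊₁ = dₖaₖ − mₖ, dₖ₊₁ = (n − mₖ₊₁²)/dₖ, aₖ₊₁ = ⌊(a₀+mₖ₊₁)/dₖ₊₁⌋:
  k=1: m=36, d=3, a=24
  k=2: m=36, d=1, a=72
d=1 and a=2a₀=72 at k=2, so the next step gives (m, d) = (36, 3) again — its k=1 value — and the period has length 2.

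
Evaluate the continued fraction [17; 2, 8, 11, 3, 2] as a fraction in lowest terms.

Using pₖ = aₖpₖ₋₁ + pₖ₋₂ and qₖ = aₖqₖ₋₁ + qₖ₋₂:
  k=0: a=17, p=17, q=1
  k=1: a=2, p=35, q=2
  k=2: a=8, p=297, q=17
  k=3: a=11, p=3302, q=189
  k=4: a=3, p=10203, q=584
  k=5: a=2, p=23708, q=1357

23708/1357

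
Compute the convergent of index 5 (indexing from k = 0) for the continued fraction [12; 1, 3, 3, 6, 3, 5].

3307/259

Using pₖ = aₖpₖ₋₁ + pₖ₋₂, qₖ = aₖqₖ₋₁ + qₖ₋₂ (with p₋₁=1, p₋₂=0, q₋₁=0, q₋₂=1):
  k=0: a=12, p=12, q=1
  k=1: a=1, p=13, q=1
  k=2: a=3, p=51, q=4
  k=3: a=3, p=166, q=13
  k=4: a=6, p=1047, q=82
  k=5: a=3, p=3307, q=259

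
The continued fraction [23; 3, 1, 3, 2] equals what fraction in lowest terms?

Fold from the inside: start with 2/1.
  3 + 1/2 = 7/2
  1 + 2/7 = 9/7
  3 + 7/9 = 34/9
  23 + 9/34 = 791/34

791/34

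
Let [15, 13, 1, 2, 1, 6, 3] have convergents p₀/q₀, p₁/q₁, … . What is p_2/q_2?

Using pₖ = aₖpₖ₋₁ + pₖ₋₂, qₖ = aₖqₖ₋₁ + qₖ₋₂ (with p₋₁=1, p₋₂=0, q₋₁=0, q₋₂=1):
  k=0: a=15, p=15, q=1
  k=1: a=13, p=196, q=13
  k=2: a=1, p=211, q=14

211/14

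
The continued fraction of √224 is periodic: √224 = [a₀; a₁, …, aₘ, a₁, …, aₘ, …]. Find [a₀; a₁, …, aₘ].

a₀ = ⌊√224⌋ = 14.

[14; 1, 28]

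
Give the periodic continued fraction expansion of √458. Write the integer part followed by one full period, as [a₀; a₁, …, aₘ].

a₀ = ⌊√458⌋ = 21.
With m₀=0, d₀=1 and mₖ₊₁ = dₖaₖ − mₖ, dₖ₊₁ = (n − mₖ₊₁²)/dₖ, aₖ₊₁ = ⌊(a₀+mₖ₊₁)/dₖ₊₁⌋:
  k=1: m=21, d=17, a=2
  k=2: m=13, d=17, a=2
  k=3: m=21, d=1, a=42
d=1 and a=2a₀=42 at k=3, so the next step gives (m, d) = (21, 17) again — its k=1 value — and the period has length 3.

[21; 2, 2, 42]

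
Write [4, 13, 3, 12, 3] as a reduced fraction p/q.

Fold from the inside: start with 3/1.
  12 + 1/3 = 37/3
  3 + 3/37 = 114/37
  13 + 37/114 = 1519/114
  4 + 114/1519 = 6190/1519

6190/1519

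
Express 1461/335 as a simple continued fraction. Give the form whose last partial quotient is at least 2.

[4; 2, 1, 3, 3, 9]

1461 = 4·335 + 121
335 = 2·121 + 93
121 = 1·93 + 28
93 = 3·28 + 9
28 = 3·9 + 1
9 = 9·1 + 0  (stop)
So 1461/335 = [4; 2, 1, 3, 3, 9].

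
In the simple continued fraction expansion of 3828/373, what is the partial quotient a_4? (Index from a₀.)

3828 = 10·373 + 98   →  a_0 = 10
373 = 3·98 + 79   →  a_1 = 3
98 = 1·79 + 19   →  a_2 = 1
79 = 4·19 + 3   →  a_3 = 4
19 = 6·3 + 1   →  a_4 = 6

6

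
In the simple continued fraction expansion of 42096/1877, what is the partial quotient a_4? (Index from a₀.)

42096 = 22·1877 + 802   →  a_0 = 22
1877 = 2·802 + 273   →  a_1 = 2
802 = 2·273 + 256   →  a_2 = 2
273 = 1·256 + 17   →  a_3 = 1
256 = 15·17 + 1   →  a_4 = 15

15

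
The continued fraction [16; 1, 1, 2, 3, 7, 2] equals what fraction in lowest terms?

Using pₖ = aₖpₖ₋₁ + pₖ₋₂ and qₖ = aₖqₖ₋₁ + qₖ₋₂:
  k=0: a=16, p=16, q=1
  k=1: a=1, p=17, q=1
  k=2: a=1, p=33, q=2
  k=3: a=2, p=83, q=5
  k=4: a=3, p=282, q=17
  k=5: a=7, p=2057, q=124
  k=6: a=2, p=4396, q=265

4396/265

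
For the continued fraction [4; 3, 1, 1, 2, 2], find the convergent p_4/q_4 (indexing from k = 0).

77/18

Using pₖ = aₖpₖ₋₁ + pₖ₋₂, qₖ = aₖqₖ₋₁ + qₖ₋₂ (with p₋₁=1, p₋₂=0, q₋₁=0, q₋₂=1):
  k=0: a=4, p=4, q=1
  k=1: a=3, p=13, q=3
  k=2: a=1, p=17, q=4
  k=3: a=1, p=30, q=7
  k=4: a=2, p=77, q=18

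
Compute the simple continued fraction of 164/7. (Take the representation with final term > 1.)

[23; 2, 3]

164 = 23*7 + 3
7 = 2*3 + 1
3 = 3*1 + 0  (stop)
So 164/7 = [23; 2, 3].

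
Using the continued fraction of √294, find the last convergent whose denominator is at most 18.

120/7

√294 = [17; 6, 1, 4, 1, 6, 34, …] (period length 6).
Convergents:
  p_0/q_0 = 17/1
  p_1/q_1 = 103/6
  p_2/q_2 = 120/7
  p_3/q_3 = 583/34
q_2 = 7 ≤ 18 < 34 = q_3, so the answer is 120/7.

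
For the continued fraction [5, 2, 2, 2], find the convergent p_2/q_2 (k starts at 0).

27/5

Using pₖ = aₖpₖ₋₁ + pₖ₋₂, qₖ = aₖqₖ₋₁ + qₖ₋₂ (with p₋₁=1, p₋₂=0, q₋₁=0, q₋₂=1):
  k=0: a=5, p=5, q=1
  k=1: a=2, p=11, q=2
  k=2: a=2, p=27, q=5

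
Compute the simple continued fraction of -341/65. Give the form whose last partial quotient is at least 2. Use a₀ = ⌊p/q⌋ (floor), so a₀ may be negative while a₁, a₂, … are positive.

-341 = -6*65 + 49
65 = 1*49 + 16
49 = 3*16 + 1
16 = 16*1 + 0  (stop)
So -341/65 = [-6; 1, 3, 16].

[-6; 1, 3, 16]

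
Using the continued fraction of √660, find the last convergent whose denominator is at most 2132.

54695/2129

√660 = [25; 1, 2, 4, 2, 1, 50, …] (period length 6).
Convergents:
  p_0/q_0 = 25/1
  p_1/q_1 = 26/1
  p_2/q_2 = 77/3
  p_3/q_3 = 334/13
  p_4/q_4 = 745/29
  p_5/q_5 = 1079/42
  p_6/q_6 = 54695/2129
  p_7/q_7 = 55774/2171
q_6 = 2129 ≤ 2132 < 2171 = q_7, so the answer is 54695/2129.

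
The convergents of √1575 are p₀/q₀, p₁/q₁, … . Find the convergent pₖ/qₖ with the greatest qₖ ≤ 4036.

159261/4013

√1575 = [39; 1, 2, 5, 2, 1, 78, …] (period length 6).
Convergents:
  p_0/q_0 = 39/1
  p_1/q_1 = 40/1
  p_2/q_2 = 119/3
  p_3/q_3 = 635/16
  p_4/q_4 = 1389/35
  p_5/q_5 = 2024/51
  p_6/q_6 = 159261/4013
  p_7/q_7 = 161285/4064
q_6 = 4013 ≤ 4036 < 4064 = q_7, so the answer is 159261/4013.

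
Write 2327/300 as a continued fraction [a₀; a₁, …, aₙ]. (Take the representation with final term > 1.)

2327 = 7*300 + 227
300 = 1*227 + 73
227 = 3*73 + 8
73 = 9*8 + 1
8 = 8*1 + 0  (stop)
So 2327/300 = [7; 1, 3, 9, 8].

[7; 1, 3, 9, 8]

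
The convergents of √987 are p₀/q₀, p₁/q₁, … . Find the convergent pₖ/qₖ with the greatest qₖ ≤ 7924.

118409/3769

√987 = [31; 2, 2, 2, 62, …] (period length 4).
Convergents:
  p_0/q_0 = 31/1
  p_1/q_1 = 63/2
  p_2/q_2 = 157/5
  p_3/q_3 = 377/12
  p_4/q_4 = 23531/749
  p_5/q_5 = 47439/1510
  p_6/q_6 = 118409/3769
  p_7/q_7 = 284257/9048
q_6 = 3769 ≤ 7924 < 9048 = q_7, so the answer is 118409/3769.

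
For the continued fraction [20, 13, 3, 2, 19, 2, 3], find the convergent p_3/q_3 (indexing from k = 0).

1867/93

Using pₖ = aₖpₖ₋₁ + pₖ₋₂, qₖ = aₖqₖ₋₁ + qₖ₋₂ (with p₋₁=1, p₋₂=0, q₋₁=0, q₋₂=1):
  k=0: a=20, p=20, q=1
  k=1: a=13, p=261, q=13
  k=2: a=3, p=803, q=40
  k=3: a=2, p=1867, q=93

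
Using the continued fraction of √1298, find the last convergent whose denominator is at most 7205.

93420/2593

√1298 = [36; 36, 72, …] (period length 2).
Convergents:
  p_0/q_0 = 36/1
  p_1/q_1 = 1297/36
  p_2/q_2 = 93420/2593
  p_3/q_3 = 3364417/93384
q_2 = 2593 ≤ 7205 < 93384 = q_3, so the answer is 93420/2593.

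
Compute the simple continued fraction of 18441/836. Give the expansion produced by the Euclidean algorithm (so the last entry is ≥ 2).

18441 = 22*836 + 49
836 = 17*49 + 3
49 = 16*3 + 1
3 = 3*1 + 0  (stop)
So 18441/836 = [22; 17, 16, 3].

[22; 17, 16, 3]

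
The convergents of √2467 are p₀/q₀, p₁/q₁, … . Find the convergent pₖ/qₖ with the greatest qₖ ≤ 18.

149/3

√2467 = [49; 1, 2, 49, 2, 1, 98, …] (period length 6).
Convergents:
  p_0/q_0 = 49/1
  p_1/q_1 = 50/1
  p_2/q_2 = 149/3
  p_3/q_3 = 7351/148
q_2 = 3 ≤ 18 < 148 = q_3, so the answer is 149/3.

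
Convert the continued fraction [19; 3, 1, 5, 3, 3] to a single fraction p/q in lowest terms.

4661/242

Fold from the inside: start with 3/1.
  3 + 1/3 = 10/3
  5 + 3/10 = 53/10
  1 + 10/53 = 63/53
  3 + 53/63 = 242/63
  19 + 63/242 = 4661/242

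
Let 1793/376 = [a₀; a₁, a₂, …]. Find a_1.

1793 = 4·376 + 289   →  a_0 = 4
376 = 1·289 + 87   →  a_1 = 1

1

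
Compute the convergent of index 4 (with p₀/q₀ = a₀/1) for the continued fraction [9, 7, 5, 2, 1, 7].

Using pₖ = aₖpₖ₋₁ + pₖ₋₂, qₖ = aₖqₖ₋₁ + qₖ₋₂ (with p₋₁=1, p₋₂=0, q₋₁=0, q₋₂=1):
  k=0: a=9, p=9, q=1
  k=1: a=7, p=64, q=7
  k=2: a=5, p=329, q=36
  k=3: a=2, p=722, q=79
  k=4: a=1, p=1051, q=115

1051/115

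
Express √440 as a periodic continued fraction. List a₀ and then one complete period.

a₀ = ⌊√440⌋ = 20.
With m₀=0, d₀=1 and mₖ₊₁ = dₖaₖ − mₖ, dₖ₊₁ = (n − mₖ₊₁²)/dₖ, aₖ₊₁ = ⌊(a₀+mₖ₊₁)/dₖ₊₁⌋:
  k=1: m=20, d=40, a=1
  k=2: m=20, d=1, a=40
d=1 and a=2a₀=40 at k=2, so the next step gives (m, d) = (20, 40) again — its k=1 value — and the period has length 2.

[20; 1, 40]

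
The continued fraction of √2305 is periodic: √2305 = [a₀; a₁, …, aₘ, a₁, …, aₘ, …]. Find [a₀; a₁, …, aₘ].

[48; 96]

a₀ = ⌊√2305⌋ = 48.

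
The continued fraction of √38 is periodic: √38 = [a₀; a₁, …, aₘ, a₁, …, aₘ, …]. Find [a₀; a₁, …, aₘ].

a₀ = ⌊√38⌋ = 6.
With m₀=0, d₀=1 and mₖ₊₁ = dₖaₖ − mₖ, dₖ₊₁ = (n − mₖ₊₁²)/dₖ, aₖ₊₁ = ⌊(a₀+mₖ₊₁)/dₖ₊₁⌋:
  k=1: m=6, d=2, a=6
  k=2: m=6, d=1, a=12
d=1 and a=2a₀=12 at k=2, so the next step gives (m, d) = (6, 2) again — its k=1 value — and the period has length 2.

[6; 6, 12]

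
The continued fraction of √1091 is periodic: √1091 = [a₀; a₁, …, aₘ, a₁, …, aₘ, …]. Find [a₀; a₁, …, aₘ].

[33; 33, 66]

a₀ = ⌊√1091⌋ = 33.
With m₀=0, d₀=1 and mₖ₊₁ = dₖaₖ − mₖ, dₖ₊₁ = (n − mₖ₊₁²)/dₖ, aₖ₊₁ = ⌊(a₀+mₖ₊₁)/dₖ₊₁⌋:
  k=1: m=33, d=2, a=33
  k=2: m=33, d=1, a=66
d=1 and a=2a₀=66 at k=2, so the next step gives (m, d) = (33, 2) again — its k=1 value — and the period has length 2.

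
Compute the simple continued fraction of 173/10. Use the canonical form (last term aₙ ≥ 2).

173 = 17·10 + 3
10 = 3·3 + 1
3 = 3·1 + 0  (stop)
So 173/10 = [17; 3, 3].

[17; 3, 3]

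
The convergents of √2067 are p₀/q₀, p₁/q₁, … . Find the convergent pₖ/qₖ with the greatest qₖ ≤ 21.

√2067 = [45; 2, 6, 2, 90, …] (period length 4).
Convergents:
  p_0/q_0 = 45/1
  p_1/q_1 = 91/2
  p_2/q_2 = 591/13
  p_3/q_3 = 1273/28
q_2 = 13 ≤ 21 < 28 = q_3, so the answer is 591/13.

591/13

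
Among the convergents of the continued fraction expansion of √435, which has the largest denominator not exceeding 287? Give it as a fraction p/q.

5965/286

√435 = [20; 1, 5, 1, 40, …] (period length 4).
Convergents:
  p_0/q_0 = 20/1
  p_1/q_1 = 21/1
  p_2/q_2 = 125/6
  p_3/q_3 = 146/7
  p_4/q_4 = 5965/286
  p_5/q_5 = 6111/293
q_4 = 286 ≤ 287 < 293 = q_5, so the answer is 5965/286.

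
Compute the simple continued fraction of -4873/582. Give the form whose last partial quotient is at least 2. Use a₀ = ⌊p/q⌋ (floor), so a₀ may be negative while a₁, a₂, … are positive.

[-9; 1, 1, 1, 2, 6, 1, 9]

-4873 = -9*582 + 365
582 = 1*365 + 217
365 = 1*217 + 148
217 = 1*148 + 69
148 = 2*69 + 10
69 = 6*10 + 9
10 = 1*9 + 1
9 = 9*1 + 0  (stop)
So -4873/582 = [-9; 1, 1, 1, 2, 6, 1, 9].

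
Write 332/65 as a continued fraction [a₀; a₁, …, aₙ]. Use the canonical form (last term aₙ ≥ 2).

[5; 9, 3, 2]

332 = 5*65 + 7
65 = 9*7 + 2
7 = 3*2 + 1
2 = 2*1 + 0  (stop)
So 332/65 = [5; 9, 3, 2].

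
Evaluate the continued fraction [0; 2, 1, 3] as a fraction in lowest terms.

4/11

Fold from the inside: start with 3/1.
  1 + 1/3 = 4/3
  2 + 3/4 = 11/4
  0 + 4/11 = 4/11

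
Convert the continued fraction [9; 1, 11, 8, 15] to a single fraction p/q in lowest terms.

Fold from the inside: start with 15/1.
  8 + 1/15 = 121/15
  11 + 15/121 = 1346/121
  1 + 121/1346 = 1467/1346
  9 + 1346/1467 = 14549/1467

14549/1467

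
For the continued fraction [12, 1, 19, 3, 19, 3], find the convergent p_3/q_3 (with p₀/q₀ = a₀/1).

790/61

Using pₖ = aₖpₖ₋₁ + pₖ₋₂, qₖ = aₖqₖ₋₁ + qₖ₋₂ (with p₋₁=1, p₋₂=0, q₋₁=0, q₋₂=1):
  k=0: a=12, p=12, q=1
  k=1: a=1, p=13, q=1
  k=2: a=19, p=259, q=20
  k=3: a=3, p=790, q=61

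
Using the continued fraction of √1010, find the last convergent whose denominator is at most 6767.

√1010 = [31; 1, 3, 1, 1, 3, 1, 62, …] (period length 7).
Convergents:
  p_0/q_0 = 31/1
  p_1/q_1 = 32/1
  p_2/q_2 = 127/4
  p_3/q_3 = 159/5
  p_4/q_4 = 286/9
  p_5/q_5 = 1017/32
  p_6/q_6 = 1303/41
  p_7/q_7 = 81803/2574
  p_8/q_8 = 83106/2615
  p_9/q_9 = 331121/10419
q_8 = 2615 ≤ 6767 < 10419 = q_9, so the answer is 83106/2615.

83106/2615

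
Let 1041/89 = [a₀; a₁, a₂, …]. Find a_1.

1041 = 11·89 + 62   →  a_0 = 11
89 = 1·62 + 27   →  a_1 = 1

1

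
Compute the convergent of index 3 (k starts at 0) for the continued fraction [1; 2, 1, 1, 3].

Using pₖ = aₖpₖ₋₁ + pₖ₋₂, qₖ = aₖqₖ₋₁ + qₖ₋₂ (with p₋₁=1, p₋₂=0, q₋₁=0, q₋₂=1):
  k=0: a=1, p=1, q=1
  k=1: a=2, p=3, q=2
  k=2: a=1, p=4, q=3
  k=3: a=1, p=7, q=5

7/5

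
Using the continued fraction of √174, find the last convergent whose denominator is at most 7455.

√174 = [13; 5, 4, 5, 26, …] (period length 4).
Convergents:
  p_0/q_0 = 13/1
  p_1/q_1 = 66/5
  p_2/q_2 = 277/21
  p_3/q_3 = 1451/110
  p_4/q_4 = 38003/2881
  p_5/q_5 = 191466/14515
q_4 = 2881 ≤ 7455 < 14515 = q_5, so the answer is 38003/2881.

38003/2881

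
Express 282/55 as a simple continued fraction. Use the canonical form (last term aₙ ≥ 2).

282 = 5*55 + 7
55 = 7*7 + 6
7 = 1*6 + 1
6 = 6*1 + 0  (stop)
So 282/55 = [5; 7, 1, 6].

[5; 7, 1, 6]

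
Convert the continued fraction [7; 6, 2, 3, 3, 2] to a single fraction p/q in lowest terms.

Fold from the inside: start with 2/1.
  3 + 1/2 = 7/2
  3 + 2/7 = 23/7
  2 + 7/23 = 53/23
  6 + 23/53 = 341/53
  7 + 53/341 = 2440/341

2440/341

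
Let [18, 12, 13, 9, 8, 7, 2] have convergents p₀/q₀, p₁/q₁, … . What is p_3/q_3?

Using pₖ = aₖpₖ₋₁ + pₖ₋₂, qₖ = aₖqₖ₋₁ + qₖ₋₂ (with p₋₁=1, p₋₂=0, q₋₁=0, q₋₂=1):
  k=0: a=18, p=18, q=1
  k=1: a=12, p=217, q=12
  k=2: a=13, p=2839, q=157
  k=3: a=9, p=25768, q=1425

25768/1425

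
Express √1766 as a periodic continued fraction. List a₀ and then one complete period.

[42; 42, 84]

a₀ = ⌊√1766⌋ = 42.
With m₀=0, d₀=1 and mₖ₊₁ = dₖaₖ − mₖ, dₖ₊₁ = (n − mₖ₊₁²)/dₖ, aₖ₊₁ = ⌊(a₀+mₖ₊₁)/dₖ₊₁⌋:
  k=1: m=42, d=2, a=42
  k=2: m=42, d=1, a=84
d=1 and a=2a₀=84 at k=2, so the next step gives (m, d) = (42, 2) again — its k=1 value — and the period has length 2.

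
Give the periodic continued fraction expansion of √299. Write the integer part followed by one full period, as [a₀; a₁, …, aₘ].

[17; 3, 2, 3, 34]

a₀ = ⌊√299⌋ = 17.
With m₀=0, d₀=1 and mₖ₊₁ = dₖaₖ − mₖ, dₖ₊₁ = (n − mₖ₊₁²)/dₖ, aₖ₊₁ = ⌊(a₀+mₖ₊₁)/dₖ₊₁⌋:
  k=1: m=17, d=10, a=3
  k=2: m=13, d=13, a=2
  k=3: m=13, d=10, a=3
  k=4: m=17, d=1, a=34
d=1 and a=2a₀=34 at k=4, so the next step gives (m, d) = (17, 10) again — its k=1 value — and the period has length 4.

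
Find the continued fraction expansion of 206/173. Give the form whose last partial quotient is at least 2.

[1; 5, 4, 8]

206 = 1×173 + 33
173 = 5×33 + 8
33 = 4×8 + 1
8 = 8×1 + 0  (stop)
So 206/173 = [1; 5, 4, 8].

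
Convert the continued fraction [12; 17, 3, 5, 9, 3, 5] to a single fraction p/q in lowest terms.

507692/42105

Using pₖ = aₖpₖ₋₁ + pₖ₋₂ and qₖ = aₖqₖ₋₁ + qₖ₋₂:
  k=0: a=12, p=12, q=1
  k=1: a=17, p=205, q=17
  k=2: a=3, p=627, q=52
  k=3: a=5, p=3340, q=277
  k=4: a=9, p=30687, q=2545
  k=5: a=3, p=95401, q=7912
  k=6: a=5, p=507692, q=42105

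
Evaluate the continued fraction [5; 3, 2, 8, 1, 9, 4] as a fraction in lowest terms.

14161/2678

Using pₖ = aₖpₖ₋₁ + pₖ₋₂ and qₖ = aₖqₖ₋₁ + qₖ₋₂:
  k=0: a=5, p=5, q=1
  k=1: a=3, p=16, q=3
  k=2: a=2, p=37, q=7
  k=3: a=8, p=312, q=59
  k=4: a=1, p=349, q=66
  k=5: a=9, p=3453, q=653
  k=6: a=4, p=14161, q=2678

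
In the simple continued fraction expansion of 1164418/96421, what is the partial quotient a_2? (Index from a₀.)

1164418 = 12·96421 + 7366   →  a_0 = 12
96421 = 13·7366 + 663   →  a_1 = 13
7366 = 11·663 + 73   →  a_2 = 11

11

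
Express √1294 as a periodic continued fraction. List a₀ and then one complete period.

a₀ = ⌊√1294⌋ = 35.
With m₀=0, d₀=1 and mₖ₊₁ = dₖaₖ − mₖ, dₖ₊₁ = (n − mₖ₊₁²)/dₖ, aₖ₊₁ = ⌊(a₀+mₖ₊₁)/dₖ₊₁⌋:
  k=1: m=35, d=69, a=1
  k=2: m=34, d=2, a=34
  k=3: m=34, d=69, a=1
  k=4: m=35, d=1, a=70
d=1 and a=2a₀=70 at k=4, so the next step gives (m, d) = (35, 69) again — its k=1 value — and the period has length 4.

[35; 1, 34, 1, 70]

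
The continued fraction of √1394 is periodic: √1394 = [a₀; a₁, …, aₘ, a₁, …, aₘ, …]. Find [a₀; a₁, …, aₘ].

a₀ = ⌊√1394⌋ = 37.
With m₀=0, d₀=1 and mₖ₊₁ = dₖaₖ − mₖ, dₖ₊₁ = (n − mₖ₊₁²)/dₖ, aₖ₊₁ = ⌊(a₀+mₖ₊₁)/dₖ₊₁⌋:
  k=1: m=37, d=25, a=2
  k=2: m=13, d=49, a=1
  k=3: m=36, d=2, a=36
  k=4: m=36, d=49, a=1
  k=5: m=13, d=25, a=2
  k=6: m=37, d=1, a=74
d=1 and a=2a₀=74 at k=6, so the next step gives (m, d) = (37, 25) again — its k=1 value — and the period has length 6.

[37; 2, 1, 36, 1, 2, 74]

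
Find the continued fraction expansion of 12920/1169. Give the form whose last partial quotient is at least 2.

12920 = 11*1169 + 61
1169 = 19*61 + 10
61 = 6*10 + 1
10 = 10*1 + 0  (stop)
So 12920/1169 = [11; 19, 6, 10].

[11; 19, 6, 10]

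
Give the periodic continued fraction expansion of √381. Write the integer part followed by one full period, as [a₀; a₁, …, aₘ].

[19; 1, 1, 12, 1, 1, 38]

a₀ = ⌊√381⌋ = 19.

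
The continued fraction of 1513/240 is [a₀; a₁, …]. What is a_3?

1513 = 6·240 + 73   →  a_0 = 6
240 = 3·73 + 21   →  a_1 = 3
73 = 3·21 + 10   →  a_2 = 3
21 = 2·10 + 1   →  a_3 = 2

2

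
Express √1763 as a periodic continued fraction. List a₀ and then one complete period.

[41; 1, 82]

a₀ = ⌊√1763⌋ = 41.
With m₀=0, d₀=1 and mₖ₊₁ = dₖaₖ − mₖ, dₖ₊₁ = (n − mₖ₊₁²)/dₖ, aₖ₊₁ = ⌊(a₀+mₖ₊₁)/dₖ₊₁⌋:
  k=1: m=41, d=82, a=1
  k=2: m=41, d=1, a=82
d=1 and a=2a₀=82 at k=2, so the next step gives (m, d) = (41, 82) again — its k=1 value — and the period has length 2.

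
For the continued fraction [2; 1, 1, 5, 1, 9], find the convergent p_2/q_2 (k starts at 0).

Using pₖ = aₖpₖ₋₁ + pₖ₋₂, qₖ = aₖqₖ₋₁ + qₖ₋₂ (with p₋₁=1, p₋₂=0, q₋₁=0, q₋₂=1):
  k=0: a=2, p=2, q=1
  k=1: a=1, p=3, q=1
  k=2: a=1, p=5, q=2

5/2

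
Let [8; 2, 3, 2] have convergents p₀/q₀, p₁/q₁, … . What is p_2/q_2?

59/7

Using pₖ = aₖpₖ₋₁ + pₖ₋₂, qₖ = aₖqₖ₋₁ + qₖ₋₂ (with p₋₁=1, p₋₂=0, q₋₁=0, q₋₂=1):
  k=0: a=8, p=8, q=1
  k=1: a=2, p=17, q=2
  k=2: a=3, p=59, q=7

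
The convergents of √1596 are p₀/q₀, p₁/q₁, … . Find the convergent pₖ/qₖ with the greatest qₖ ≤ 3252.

√1596 = [39; 1, 18, 1, 78, …] (period length 4).
Convergents:
  p_0/q_0 = 39/1
  p_1/q_1 = 40/1
  p_2/q_2 = 759/19
  p_3/q_3 = 799/20
  p_4/q_4 = 63081/1579
  p_5/q_5 = 63880/1599
  p_6/q_6 = 1212921/30361
q_5 = 1599 ≤ 3252 < 30361 = q_6, so the answer is 63880/1599.

63880/1599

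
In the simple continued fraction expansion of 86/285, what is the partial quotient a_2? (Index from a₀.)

3

86 = 0·285 + 86   →  a_0 = 0
285 = 3·86 + 27   →  a_1 = 3
86 = 3·27 + 5   →  a_2 = 3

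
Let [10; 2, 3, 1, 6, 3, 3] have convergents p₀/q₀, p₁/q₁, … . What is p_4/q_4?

Using pₖ = aₖpₖ₋₁ + pₖ₋₂, qₖ = aₖqₖ₋₁ + qₖ₋₂ (with p₋₁=1, p₋₂=0, q₋₁=0, q₋₂=1):
  k=0: a=10, p=10, q=1
  k=1: a=2, p=21, q=2
  k=2: a=3, p=73, q=7
  k=3: a=1, p=94, q=9
  k=4: a=6, p=637, q=61

637/61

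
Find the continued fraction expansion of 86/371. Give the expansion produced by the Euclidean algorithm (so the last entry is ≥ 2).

86 = 0×371 + 86
371 = 4×86 + 27
86 = 3×27 + 5
27 = 5×5 + 2
5 = 2×2 + 1
2 = 2×1 + 0  (stop)
So 86/371 = [0; 4, 3, 5, 2, 2].

[0; 4, 3, 5, 2, 2]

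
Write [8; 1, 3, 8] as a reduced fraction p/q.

Fold from the inside: start with 8/1.
  3 + 1/8 = 25/8
  1 + 8/25 = 33/25
  8 + 25/33 = 289/33

289/33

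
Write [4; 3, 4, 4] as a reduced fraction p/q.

Using pₖ = aₖpₖ₋₁ + pₖ₋₂ and qₖ = aₖqₖ₋₁ + qₖ₋₂:
  k=0: a=4, p=4, q=1
  k=1: a=3, p=13, q=3
  k=2: a=4, p=56, q=13
  k=3: a=4, p=237, q=55

237/55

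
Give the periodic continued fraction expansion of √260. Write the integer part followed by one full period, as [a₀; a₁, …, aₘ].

a₀ = ⌊√260⌋ = 16.
With m₀=0, d₀=1 and mₖ₊₁ = dₖaₖ − mₖ, dₖ₊₁ = (n − mₖ₊₁²)/dₖ, aₖ₊₁ = ⌊(a₀+mₖ₊₁)/dₖ₊₁⌋:
  k=1: m=16, d=4, a=8
  k=2: m=16, d=1, a=32
d=1 and a=2a₀=32 at k=2, so the next step gives (m, d) = (16, 4) again — its k=1 value — and the period has length 2.

[16; 8, 32]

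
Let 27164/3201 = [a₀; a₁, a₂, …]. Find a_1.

27164 = 8·3201 + 1556   →  a_0 = 8
3201 = 2·1556 + 89   →  a_1 = 2

2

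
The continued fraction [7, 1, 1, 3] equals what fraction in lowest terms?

Using pₖ = aₖpₖ₋₁ + pₖ₋₂ and qₖ = aₖqₖ₋₁ + qₖ₋₂:
  k=0: a=7, p=7, q=1
  k=1: a=1, p=8, q=1
  k=2: a=1, p=15, q=2
  k=3: a=3, p=53, q=7

53/7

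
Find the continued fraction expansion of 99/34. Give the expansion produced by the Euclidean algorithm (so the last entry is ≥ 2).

99 = 2·34 + 31
34 = 1·31 + 3
31 = 10·3 + 1
3 = 3·1 + 0  (stop)
So 99/34 = [2; 1, 10, 3].

[2; 1, 10, 3]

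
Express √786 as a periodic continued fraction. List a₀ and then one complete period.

[28; 28, 56]

a₀ = ⌊√786⌋ = 28.
With m₀=0, d₀=1 and mₖ₊₁ = dₖaₖ − mₖ, dₖ₊₁ = (n − mₖ₊₁²)/dₖ, aₖ₊₁ = ⌊(a₀+mₖ₊₁)/dₖ₊₁⌋:
  k=1: m=28, d=2, a=28
  k=2: m=28, d=1, a=56
d=1 and a=2a₀=56 at k=2, so the next step gives (m, d) = (28, 2) again — its k=1 value — and the period has length 2.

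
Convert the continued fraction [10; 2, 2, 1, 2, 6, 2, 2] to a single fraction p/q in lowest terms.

Fold from the inside: start with 2/1.
  2 + 1/2 = 5/2
  6 + 2/5 = 32/5
  2 + 5/32 = 69/32
  1 + 32/69 = 101/69
  2 + 69/101 = 271/101
  2 + 101/271 = 643/271
  10 + 271/643 = 6701/643

6701/643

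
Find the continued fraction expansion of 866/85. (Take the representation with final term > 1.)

866 = 10*85 + 16
85 = 5*16 + 5
16 = 3*5 + 1
5 = 5*1 + 0  (stop)
So 866/85 = [10; 5, 3, 5].

[10; 5, 3, 5]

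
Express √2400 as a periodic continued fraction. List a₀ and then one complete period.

[48; 1, 96]

a₀ = ⌊√2400⌋ = 48.
With m₀=0, d₀=1 and mₖ₊₁ = dₖaₖ − mₖ, dₖ₊₁ = (n − mₖ₊₁²)/dₖ, aₖ₊₁ = ⌊(a₀+mₖ₊₁)/dₖ₊₁⌋:
  k=1: m=48, d=96, a=1
  k=2: m=48, d=1, a=96
d=1 and a=2a₀=96 at k=2, so the next step gives (m, d) = (48, 96) again — its k=1 value — and the period has length 2.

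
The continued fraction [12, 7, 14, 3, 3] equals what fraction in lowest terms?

12275/1011

Using pₖ = aₖpₖ₋₁ + pₖ₋₂ and qₖ = aₖqₖ₋₁ + qₖ₋₂:
  k=0: a=12, p=12, q=1
  k=1: a=7, p=85, q=7
  k=2: a=14, p=1202, q=99
  k=3: a=3, p=3691, q=304
  k=4: a=3, p=12275, q=1011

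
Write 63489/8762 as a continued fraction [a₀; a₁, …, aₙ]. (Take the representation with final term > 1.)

63489 = 7·8762 + 2155
8762 = 4·2155 + 142
2155 = 15·142 + 25
142 = 5·25 + 17
25 = 1·17 + 8
17 = 2·8 + 1
8 = 8·1 + 0  (stop)
So 63489/8762 = [7; 4, 15, 5, 1, 2, 8].

[7; 4, 15, 5, 1, 2, 8]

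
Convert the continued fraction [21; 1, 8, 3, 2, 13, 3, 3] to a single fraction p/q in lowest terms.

Fold from the inside: start with 3/1.
  3 + 1/3 = 10/3
  13 + 3/10 = 133/10
  2 + 10/133 = 276/133
  3 + 133/276 = 961/276
  8 + 276/961 = 7964/961
  1 + 961/7964 = 8925/7964
  21 + 7964/8925 = 195389/8925

195389/8925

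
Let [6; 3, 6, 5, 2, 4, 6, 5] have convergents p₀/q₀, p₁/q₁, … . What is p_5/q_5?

Using pₖ = aₖpₖ₋₁ + pₖ₋₂, qₖ = aₖqₖ₋₁ + qₖ₋₂ (with p₋₁=1, p₋₂=0, q₋₁=0, q₋₂=1):
  k=0: a=6, p=6, q=1
  k=1: a=3, p=19, q=3
  k=2: a=6, p=120, q=19
  k=3: a=5, p=619, q=98
  k=4: a=2, p=1358, q=215
  k=5: a=4, p=6051, q=958

6051/958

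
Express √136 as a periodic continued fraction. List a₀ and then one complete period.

[11; 1, 1, 1, 22]

a₀ = ⌊√136⌋ = 11.
With m₀=0, d₀=1 and mₖ₊₁ = dₖaₖ − mₖ, dₖ₊₁ = (n − mₖ₊₁²)/dₖ, aₖ₊₁ = ⌊(a₀+mₖ₊₁)/dₖ₊₁⌋:
  k=1: m=11, d=15, a=1
  k=2: m=4, d=8, a=1
  k=3: m=4, d=15, a=1
  k=4: m=11, d=1, a=22
d=1 and a=2a₀=22 at k=4, so the next step gives (m, d) = (11, 15) again — its k=1 value — and the period has length 4.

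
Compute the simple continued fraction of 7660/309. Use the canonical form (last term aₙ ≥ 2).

7660 = 24×309 + 244
309 = 1×244 + 65
244 = 3×65 + 49
65 = 1×49 + 16
49 = 3×16 + 1
16 = 16×1 + 0  (stop)
So 7660/309 = [24; 1, 3, 1, 3, 16].

[24; 1, 3, 1, 3, 16]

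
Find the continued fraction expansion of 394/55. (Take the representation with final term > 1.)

394 = 7×55 + 9
55 = 6×9 + 1
9 = 9×1 + 0  (stop)
So 394/55 = [7; 6, 9].

[7; 6, 9]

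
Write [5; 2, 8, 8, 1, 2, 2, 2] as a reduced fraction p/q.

Fold from the inside: start with 2/1.
  2 + 1/2 = 5/2
  2 + 2/5 = 12/5
  1 + 5/12 = 17/12
  8 + 12/17 = 148/17
  8 + 17/148 = 1201/148
  2 + 148/1201 = 2550/1201
  5 + 1201/2550 = 13951/2550

13951/2550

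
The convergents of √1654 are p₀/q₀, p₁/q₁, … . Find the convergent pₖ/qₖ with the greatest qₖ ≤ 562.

√1654 = [40; 1, 2, 40, 2, 1, 80, …] (period length 6).
Convergents:
  p_0/q_0 = 40/1
  p_1/q_1 = 41/1
  p_2/q_2 = 122/3
  p_3/q_3 = 4921/121
  p_4/q_4 = 9964/245
  p_5/q_5 = 14885/366
  p_6/q_6 = 1200764/29525
q_5 = 366 ≤ 562 < 29525 = q_6, so the answer is 14885/366.

14885/366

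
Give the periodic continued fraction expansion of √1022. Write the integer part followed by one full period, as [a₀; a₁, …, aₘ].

a₀ = ⌊√1022⌋ = 31.
With m₀=0, d₀=1 and mₖ₊₁ = dₖaₖ − mₖ, dₖ₊₁ = (n − mₖ₊₁²)/dₖ, aₖ₊₁ = ⌊(a₀+mₖ₊₁)/dₖ₊₁⌋:
  k=1: m=31, d=61, a=1
  k=2: m=30, d=2, a=30
  k=3: m=30, d=61, a=1
  k=4: m=31, d=1, a=62
d=1 and a=2a₀=62 at k=4, so the next step gives (m, d) = (31, 61) again — its k=1 value — and the period has length 4.

[31; 1, 30, 1, 62]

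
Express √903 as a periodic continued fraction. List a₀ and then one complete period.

[30; 20, 60]

a₀ = ⌊√903⌋ = 30.
With m₀=0, d₀=1 and mₖ₊₁ = dₖaₖ − mₖ, dₖ₊₁ = (n − mₖ₊₁²)/dₖ, aₖ₊₁ = ⌊(a₀+mₖ₊₁)/dₖ₊₁⌋:
  k=1: m=30, d=3, a=20
  k=2: m=30, d=1, a=60
d=1 and a=2a₀=60 at k=2, so the next step gives (m, d) = (30, 3) again — its k=1 value — and the period has length 2.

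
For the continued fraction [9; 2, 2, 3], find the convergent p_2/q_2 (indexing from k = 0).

47/5

Using pₖ = aₖpₖ₋₁ + pₖ₋₂, qₖ = aₖqₖ₋₁ + qₖ₋₂ (with p₋₁=1, p₋₂=0, q₋₁=0, q₋₂=1):
  k=0: a=9, p=9, q=1
  k=1: a=2, p=19, q=2
  k=2: a=2, p=47, q=5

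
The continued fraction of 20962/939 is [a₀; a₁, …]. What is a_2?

11

20962 = 22·939 + 304   →  a_0 = 22
939 = 3·304 + 27   →  a_1 = 3
304 = 11·27 + 7   →  a_2 = 11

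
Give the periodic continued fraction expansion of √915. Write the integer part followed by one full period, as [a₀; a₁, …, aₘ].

a₀ = ⌊√915⌋ = 30.
With m₀=0, d₀=1 and mₖ₊₁ = dₖaₖ − mₖ, dₖ₊₁ = (n − mₖ₊₁²)/dₖ, aₖ₊₁ = ⌊(a₀+mₖ₊₁)/dₖ₊₁⌋:
  k=1: m=30, d=15, a=4
  k=2: m=30, d=1, a=60
d=1 and a=2a₀=60 at k=2, so the next step gives (m, d) = (30, 15) again — its k=1 value — and the period has length 2.

[30; 4, 60]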